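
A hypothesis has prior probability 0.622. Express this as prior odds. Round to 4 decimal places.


Odds = P(H) / P(not H) = 0.622 / 0.378
= 1.6455

1.6455


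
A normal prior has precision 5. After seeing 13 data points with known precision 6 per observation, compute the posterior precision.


In the conjugate normal model, precisions add:
tau_posterior = tau_prior + n * tau_data
= 5 + 13*6 = 83

83


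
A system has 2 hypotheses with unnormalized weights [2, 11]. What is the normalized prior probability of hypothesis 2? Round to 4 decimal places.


The normalized prior is the weight divided by the total.
Total weight = 13
P(H2) = 11 / 13 = 0.8462

0.8462


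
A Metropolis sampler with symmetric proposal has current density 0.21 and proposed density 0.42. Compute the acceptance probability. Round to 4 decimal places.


For symmetric proposals, acceptance = min(1, pi(x*)/pi(x))
= min(1, 0.42/0.21)
= min(1, 2.0) = 1.0

1.0


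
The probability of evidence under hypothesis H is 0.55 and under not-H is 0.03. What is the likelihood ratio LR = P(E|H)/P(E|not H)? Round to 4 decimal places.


LR = 0.55 / 0.03
= 18.3333

18.3333


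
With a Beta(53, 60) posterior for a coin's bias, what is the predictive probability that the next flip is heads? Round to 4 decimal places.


The predictive probability equals the posterior mean.
P(next = heads) = alpha / (alpha + beta)
= 53 / 113 = 0.469

0.469


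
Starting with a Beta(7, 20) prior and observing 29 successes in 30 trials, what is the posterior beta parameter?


Posterior beta = prior beta + failures
Failures = 30 - 29 = 1
beta_post = 20 + 1 = 21

21


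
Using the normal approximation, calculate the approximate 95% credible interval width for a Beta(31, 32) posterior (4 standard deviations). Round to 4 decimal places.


Var(Beta) = 31*32/(63^2 * 64) = 0.0039
SD = 0.0625
Width ~ 4*SD = 0.25

0.25


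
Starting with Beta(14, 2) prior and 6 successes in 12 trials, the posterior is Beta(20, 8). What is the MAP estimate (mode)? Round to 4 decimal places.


The mode of Beta(a, b) when a > 1 and b > 1 is (a-1)/(a+b-2)
= (20 - 1) / (20 + 8 - 2)
= 19 / 26
= 0.7308

0.7308


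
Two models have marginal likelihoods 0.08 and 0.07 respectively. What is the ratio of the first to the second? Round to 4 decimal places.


Evidence ratio = 0.08 / 0.07
= 1.1429

1.1429


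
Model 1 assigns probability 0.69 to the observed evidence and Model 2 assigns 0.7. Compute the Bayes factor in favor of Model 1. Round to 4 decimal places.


BF = P(data|M1) / P(data|M2)
= 0.69 / 0.7 = 0.9857

0.9857


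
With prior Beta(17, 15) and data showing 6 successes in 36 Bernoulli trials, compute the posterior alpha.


Conjugate update: alpha_posterior = alpha_prior + k
= 17 + 6 = 23

23


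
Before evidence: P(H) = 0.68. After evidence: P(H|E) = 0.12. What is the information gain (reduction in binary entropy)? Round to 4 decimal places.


Prior entropy = 0.9044
Posterior entropy = 0.5294
Information gain = 0.9044 - 0.5294 = 0.375

0.375


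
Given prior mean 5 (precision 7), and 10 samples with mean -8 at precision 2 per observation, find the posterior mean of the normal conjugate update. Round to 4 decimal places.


The posterior mean is a precision-weighted average of prior and data.
Post. prec. = 7 + 20 = 27
Post. mean = (35 + -160)/27 = -125/27 = -4.6296

-4.6296


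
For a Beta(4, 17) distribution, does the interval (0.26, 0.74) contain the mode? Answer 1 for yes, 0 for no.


Mode of Beta(a,b) = (a-1)/(a+b-2)
= (4-1)/(4+17-2) = 0.1579
Check: 0.26 <= 0.1579 <= 0.74?
Result: 0

0


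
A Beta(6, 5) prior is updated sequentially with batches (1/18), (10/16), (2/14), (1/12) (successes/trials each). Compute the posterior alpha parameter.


Sequential conjugate updating is equivalent to a single batch update.
Total successes across all batches = 14
alpha_posterior = alpha_prior + total_successes = 6 + 14
= 20

20


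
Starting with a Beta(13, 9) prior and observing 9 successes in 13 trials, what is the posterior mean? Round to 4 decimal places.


Posterior parameters: alpha = 13 + 9 = 22
beta = 9 + 4 = 13
Posterior mean = alpha / (alpha + beta) = 22 / 35
= 0.6286

0.6286


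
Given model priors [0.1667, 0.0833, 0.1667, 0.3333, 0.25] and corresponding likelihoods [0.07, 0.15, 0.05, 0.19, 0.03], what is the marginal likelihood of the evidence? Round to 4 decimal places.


P(E) = sum_i P(M_i) P(E|M_i)
= 0.0117 + 0.0125 + 0.0083 + 0.0633 + 0.0075
= 0.1033

0.1033


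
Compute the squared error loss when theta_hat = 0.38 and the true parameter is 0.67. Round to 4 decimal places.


L = (theta_hat - theta_true)^2
= (0.38 - 0.67)^2
= -0.29^2 = 0.0841

0.0841


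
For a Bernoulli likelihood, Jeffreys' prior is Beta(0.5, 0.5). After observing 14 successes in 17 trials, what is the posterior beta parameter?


Jeffreys' prior for Bernoulli is Beta(0.5, 0.5).
Posterior is Beta(0.5 + k, 0.5 + n - k).
Posterior beta = 0.5 + (n - k) = 0.5 + 3 = 3.5

3.5


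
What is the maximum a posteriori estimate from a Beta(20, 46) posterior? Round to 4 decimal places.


The MAP estimate equals the mode of the distribution.
Mode of Beta(a,b) = (a-1)/(a+b-2)
= 19/64
= 0.2969

0.2969


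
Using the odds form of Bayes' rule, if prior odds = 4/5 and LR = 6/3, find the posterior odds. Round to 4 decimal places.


Bayes' rule in odds form: posterior odds = prior odds * LR
= (4 * 6) / (5 * 3)
= 24/15 = 1.6

1.6


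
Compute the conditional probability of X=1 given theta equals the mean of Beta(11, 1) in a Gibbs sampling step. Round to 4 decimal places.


Mean of Beta(11, 1) = 0.9167
P(X=1 | theta=0.9167) = 0.9167

0.9167


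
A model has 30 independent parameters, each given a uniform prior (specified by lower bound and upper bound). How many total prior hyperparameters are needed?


Each uniform prior needs 2 hyperparameters (lower bound and upper bound).
Total = 2 * 30 = 60

60


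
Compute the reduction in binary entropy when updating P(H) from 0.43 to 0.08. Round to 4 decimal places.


H_before = -p*log2(p) - (1-p)*log2(1-p) for p=0.43: 0.9858
H_after for p=0.08: 0.4022
Reduction = 0.9858 - 0.4022 = 0.5836

0.5836


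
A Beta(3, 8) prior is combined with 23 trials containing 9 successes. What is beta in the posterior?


In conjugate updating:
beta_posterior = beta_prior + (n - k)
= 8 + (23 - 9)
= 8 + 14 = 22

22


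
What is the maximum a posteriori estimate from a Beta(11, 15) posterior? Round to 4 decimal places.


The MAP estimate equals the mode of the distribution.
Mode of Beta(a,b) = (a-1)/(a+b-2)
= 10/24
= 0.4167

0.4167


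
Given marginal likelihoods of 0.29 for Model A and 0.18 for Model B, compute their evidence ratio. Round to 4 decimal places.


Ratio = ML(A) / ML(B) = 0.29/0.18
= 1.6111

1.6111


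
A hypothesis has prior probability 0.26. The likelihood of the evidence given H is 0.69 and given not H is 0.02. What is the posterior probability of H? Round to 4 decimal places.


Using Bayes' theorem:
P(E) = 0.26 * 0.69 + 0.74 * 0.02
P(E) = 0.1942
P(H|E) = (0.26 * 0.69) / 0.1942 = 0.9238

0.9238


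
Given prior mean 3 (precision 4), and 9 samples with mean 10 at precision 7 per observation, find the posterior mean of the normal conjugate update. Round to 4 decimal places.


The posterior mean is a precision-weighted average of prior and data.
Post. prec. = 4 + 63 = 67
Post. mean = (12 + 630)/67 = 642/67 = 9.5821

9.5821


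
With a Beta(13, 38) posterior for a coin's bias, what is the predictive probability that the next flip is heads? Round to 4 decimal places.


The predictive probability equals the posterior mean.
P(next = heads) = alpha / (alpha + beta)
= 13 / 51 = 0.2549

0.2549


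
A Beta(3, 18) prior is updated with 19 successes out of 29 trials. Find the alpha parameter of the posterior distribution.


In the Beta-Binomial conjugate update:
alpha_post = alpha_prior + successes
= 3 + 19
= 22

22


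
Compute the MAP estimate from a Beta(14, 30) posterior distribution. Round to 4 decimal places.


MAP = mode of Beta distribution
= (alpha - 1)/(alpha + beta - 2)
= (14-1)/(14+30-2)
= 13/42 = 0.3095

0.3095


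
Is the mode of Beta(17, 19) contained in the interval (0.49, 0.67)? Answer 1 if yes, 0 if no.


Mode = (a-1)/(a+b-2) = 16/34 = 0.4706
Interval: (0.49, 0.67)
Contains mode? 0

0


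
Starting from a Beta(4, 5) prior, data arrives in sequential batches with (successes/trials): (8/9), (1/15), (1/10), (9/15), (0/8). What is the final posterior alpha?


In sequential Bayesian updating, we sum all successes.
Total successes = 19
Final alpha = 4 + 19 = 23

23


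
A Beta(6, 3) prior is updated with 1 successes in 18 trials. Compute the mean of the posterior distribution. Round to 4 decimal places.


After update: Beta(7, 20)
Mean = 7 / (7 + 20) = 7 / 27
= 0.2593

0.2593


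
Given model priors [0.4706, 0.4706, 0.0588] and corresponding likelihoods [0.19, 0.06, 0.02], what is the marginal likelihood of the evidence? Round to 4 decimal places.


P(E) = sum_i P(M_i) P(E|M_i)
= 0.0894 + 0.0282 + 0.0012
= 0.1188

0.1188


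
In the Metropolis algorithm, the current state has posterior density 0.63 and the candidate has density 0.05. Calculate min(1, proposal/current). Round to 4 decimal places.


Ratio = 0.05/0.63 = 0.0794
Acceptance probability = min(1, 0.0794)
= 0.0794

0.0794


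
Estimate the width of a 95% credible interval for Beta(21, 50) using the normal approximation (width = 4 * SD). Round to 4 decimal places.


For Beta(a,b): Var = ab/((a+b)^2(a+b+1))
Var = 0.0029, SD = 0.0538
Approximate 95% CI width = 4 * 0.0538 = 0.2151

0.2151


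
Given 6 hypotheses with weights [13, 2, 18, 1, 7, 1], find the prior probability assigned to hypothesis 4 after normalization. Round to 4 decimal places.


To normalize, divide each weight by the sum of all weights.
Sum = 42
Prior(H4) = 1/42 = 0.0238

0.0238


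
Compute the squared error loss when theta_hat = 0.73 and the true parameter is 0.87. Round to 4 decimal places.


L = (theta_hat - theta_true)^2
= (0.73 - 0.87)^2
= -0.14^2 = 0.0196

0.0196


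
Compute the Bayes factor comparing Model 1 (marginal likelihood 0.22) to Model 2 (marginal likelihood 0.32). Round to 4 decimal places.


BF12 = marginal likelihood of M1 / marginal likelihood of M2
= 0.22/0.32
= 0.6875

0.6875


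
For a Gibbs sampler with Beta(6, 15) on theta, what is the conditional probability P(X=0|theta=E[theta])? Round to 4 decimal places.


E[theta] = 6/(6+15) = 0.2857
P(X=0|theta) = 1 - theta = 0.7143

0.7143


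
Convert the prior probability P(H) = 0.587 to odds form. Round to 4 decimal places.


P(not H) = 1 - 0.587 = 0.413
Odds = 0.587 / 0.413 = 1.4213

1.4213


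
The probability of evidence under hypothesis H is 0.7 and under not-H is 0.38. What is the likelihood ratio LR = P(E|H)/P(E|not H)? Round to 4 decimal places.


LR = 0.7 / 0.38
= 1.8421

1.8421


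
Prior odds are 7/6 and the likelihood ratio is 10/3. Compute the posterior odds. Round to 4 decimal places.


Posterior odds = prior odds * likelihood ratio
= (7/6) * (10/3)
= 70 / 18
= 3.8889

3.8889


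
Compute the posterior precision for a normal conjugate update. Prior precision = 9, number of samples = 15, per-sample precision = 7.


tau_post = tau_0 + n * tau
= 9 + 15 * 7 = 114

114


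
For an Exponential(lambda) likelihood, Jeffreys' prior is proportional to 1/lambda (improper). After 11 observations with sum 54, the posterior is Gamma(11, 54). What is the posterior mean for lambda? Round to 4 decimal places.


Posterior = Gamma(n, sum_x) = Gamma(11, 54)
Posterior mean = shape/rate = 11/54
= 0.2037

0.2037


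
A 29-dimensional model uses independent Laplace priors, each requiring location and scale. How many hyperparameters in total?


Per parameter: 2 (location and scale).
Total = 29 * 2 = 58

58


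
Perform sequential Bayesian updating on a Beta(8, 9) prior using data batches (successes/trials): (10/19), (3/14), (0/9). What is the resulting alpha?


Accumulate successes: 13
Posterior alpha = prior alpha + sum of successes
= 8 + 13 = 21

21


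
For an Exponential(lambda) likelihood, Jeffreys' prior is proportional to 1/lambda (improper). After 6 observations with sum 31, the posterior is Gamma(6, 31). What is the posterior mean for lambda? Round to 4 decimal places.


Posterior = Gamma(n, sum_x) = Gamma(6, 31)
Posterior mean = shape/rate = 6/31
= 0.1935

0.1935


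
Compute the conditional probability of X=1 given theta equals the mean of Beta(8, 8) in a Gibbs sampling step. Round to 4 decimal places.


Mean of Beta(8, 8) = 0.5
P(X=1 | theta=0.5) = 0.5

0.5


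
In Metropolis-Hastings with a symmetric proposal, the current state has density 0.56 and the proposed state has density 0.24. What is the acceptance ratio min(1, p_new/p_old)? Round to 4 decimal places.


Ratio = p_new / p_old = 0.24 / 0.56 = 0.4286
Acceptance = min(1, 0.4286) = 0.4286

0.4286


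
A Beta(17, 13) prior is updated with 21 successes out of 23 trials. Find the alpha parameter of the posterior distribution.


In the Beta-Binomial conjugate update:
alpha_post = alpha_prior + successes
= 17 + 21
= 38

38


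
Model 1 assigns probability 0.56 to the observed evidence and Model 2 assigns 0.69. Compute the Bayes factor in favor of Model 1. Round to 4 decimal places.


BF = P(data|M1) / P(data|M2)
= 0.56 / 0.69 = 0.8116

0.8116


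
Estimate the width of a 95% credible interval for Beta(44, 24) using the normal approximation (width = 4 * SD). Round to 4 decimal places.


For Beta(a,b): Var = ab/((a+b)^2(a+b+1))
Var = 0.0033, SD = 0.0575
Approximate 95% CI width = 4 * 0.0575 = 0.2301

0.2301


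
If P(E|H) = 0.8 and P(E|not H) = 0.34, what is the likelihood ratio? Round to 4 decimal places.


Likelihood ratio = P(E|H) / P(E|not H)
= 0.8 / 0.34
= 2.3529

2.3529


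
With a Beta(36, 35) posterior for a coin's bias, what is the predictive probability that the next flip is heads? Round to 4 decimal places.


The predictive probability equals the posterior mean.
P(next = heads) = alpha / (alpha + beta)
= 36 / 71 = 0.507

0.507


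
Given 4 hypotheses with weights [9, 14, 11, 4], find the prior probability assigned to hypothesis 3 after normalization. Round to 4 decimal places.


To normalize, divide each weight by the sum of all weights.
Sum = 38
Prior(H3) = 11/38 = 0.2895

0.2895


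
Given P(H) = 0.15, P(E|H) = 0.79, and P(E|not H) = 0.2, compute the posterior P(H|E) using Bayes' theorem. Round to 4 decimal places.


By Bayes' theorem: P(H|E) = P(E|H)*P(H) / P(E)
P(E) = P(E|H)*P(H) + P(E|not H)*P(not H)
P(E) = 0.79*0.15 + 0.2*0.85 = 0.2885
P(H|E) = 0.79*0.15 / 0.2885 = 0.4107

0.4107


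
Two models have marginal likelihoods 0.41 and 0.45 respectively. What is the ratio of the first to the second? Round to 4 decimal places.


Evidence ratio = 0.41 / 0.45
= 0.9111

0.9111


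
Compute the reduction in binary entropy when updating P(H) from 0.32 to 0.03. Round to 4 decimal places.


H_before = -p*log2(p) - (1-p)*log2(1-p) for p=0.32: 0.9044
H_after for p=0.03: 0.1944
Reduction = 0.9044 - 0.1944 = 0.71

0.71


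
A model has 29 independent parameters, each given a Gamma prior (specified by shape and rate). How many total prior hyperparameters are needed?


Each Gamma prior needs 2 hyperparameters (shape and rate).
Total = 2 * 29 = 58

58


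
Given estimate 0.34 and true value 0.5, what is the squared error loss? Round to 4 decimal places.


Squared error = (estimate - true)^2
Difference = -0.16
Loss = -0.16^2 = 0.0256

0.0256


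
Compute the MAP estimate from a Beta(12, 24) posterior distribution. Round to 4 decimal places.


MAP = mode of Beta distribution
= (alpha - 1)/(alpha + beta - 2)
= (12-1)/(12+24-2)
= 11/34 = 0.3235

0.3235


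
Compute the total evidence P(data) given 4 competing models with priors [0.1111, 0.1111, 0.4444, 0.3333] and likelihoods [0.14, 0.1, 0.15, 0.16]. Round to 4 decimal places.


Marginal likelihood = sum P(model_i) * P(data|model_i)
Model 1: 0.1111 * 0.14 = 0.0156
Model 2: 0.1111 * 0.1 = 0.0111
Model 3: 0.4444 * 0.15 = 0.0667
Model 4: 0.3333 * 0.16 = 0.0533
Total = 0.1467

0.1467


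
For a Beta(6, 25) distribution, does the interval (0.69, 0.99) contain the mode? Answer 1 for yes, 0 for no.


Mode of Beta(a,b) = (a-1)/(a+b-2)
= (6-1)/(6+25-2) = 0.1724
Check: 0.69 <= 0.1724 <= 0.99?
Result: 0

0


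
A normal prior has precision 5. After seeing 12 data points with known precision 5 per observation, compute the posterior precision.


In the conjugate normal model, precisions add:
tau_posterior = tau_prior + n * tau_data
= 5 + 12*5 = 65

65


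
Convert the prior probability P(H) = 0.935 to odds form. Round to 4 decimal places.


P(not H) = 1 - 0.935 = 0.065
Odds = 0.935 / 0.065 = 14.3846

14.3846


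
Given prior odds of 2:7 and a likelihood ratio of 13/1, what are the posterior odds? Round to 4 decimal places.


Posterior odds = prior odds * LR
Prior odds = 2/7 = 0.2857
LR = 13/1 = 13.0
Posterior odds = 0.2857 * 13.0 = 3.7143

3.7143


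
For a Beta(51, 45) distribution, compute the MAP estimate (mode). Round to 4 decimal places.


MAP = mode = (a-1)/(a+b-2)
= (51-1)/(51+45-2)
= 50/94 = 0.5319

0.5319


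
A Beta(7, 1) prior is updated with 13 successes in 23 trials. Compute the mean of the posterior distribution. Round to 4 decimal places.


After update: Beta(20, 11)
Mean = 20 / (20 + 11) = 20 / 31
= 0.6452

0.6452


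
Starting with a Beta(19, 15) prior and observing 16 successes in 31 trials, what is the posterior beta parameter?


Posterior beta = prior beta + failures
Failures = 31 - 16 = 15
beta_post = 15 + 15 = 30

30


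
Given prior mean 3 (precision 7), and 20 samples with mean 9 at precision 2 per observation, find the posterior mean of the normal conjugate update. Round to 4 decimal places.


The posterior mean is a precision-weighted average of prior and data.
Post. prec. = 7 + 40 = 47
Post. mean = (21 + 360)/47 = 381/47 = 8.1064

8.1064


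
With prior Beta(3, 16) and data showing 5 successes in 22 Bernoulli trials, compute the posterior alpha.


Conjugate update: alpha_posterior = alpha_prior + k
= 3 + 5 = 8

8


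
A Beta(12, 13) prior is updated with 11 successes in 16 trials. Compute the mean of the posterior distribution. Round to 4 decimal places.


After update: Beta(23, 18)
Mean = 23 / (23 + 18) = 23 / 41
= 0.561

0.561


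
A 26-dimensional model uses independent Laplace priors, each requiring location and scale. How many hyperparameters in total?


Per parameter: 2 (location and scale).
Total = 26 * 2 = 52

52


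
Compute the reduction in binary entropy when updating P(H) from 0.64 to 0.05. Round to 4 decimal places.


H_before = -p*log2(p) - (1-p)*log2(1-p) for p=0.64: 0.9427
H_after for p=0.05: 0.2864
Reduction = 0.9427 - 0.2864 = 0.6563

0.6563


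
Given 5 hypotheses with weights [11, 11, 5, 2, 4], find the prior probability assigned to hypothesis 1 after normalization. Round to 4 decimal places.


To normalize, divide each weight by the sum of all weights.
Sum = 33
Prior(H1) = 11/33 = 0.3333

0.3333


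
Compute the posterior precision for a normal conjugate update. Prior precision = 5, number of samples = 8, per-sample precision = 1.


tau_post = tau_0 + n * tau
= 5 + 8 * 1 = 13

13


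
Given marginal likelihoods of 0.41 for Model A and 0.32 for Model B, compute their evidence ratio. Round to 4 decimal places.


Ratio = ML(A) / ML(B) = 0.41/0.32
= 1.2812

1.2812


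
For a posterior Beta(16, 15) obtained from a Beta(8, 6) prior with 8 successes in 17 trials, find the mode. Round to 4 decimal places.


Mode = (alpha - 1) / (alpha + beta - 2)
= 15 / 29
= 0.5172

0.5172


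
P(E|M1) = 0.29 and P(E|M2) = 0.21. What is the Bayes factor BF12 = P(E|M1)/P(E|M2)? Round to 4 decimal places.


Bayes factor BF12 = P(E|M1) / P(E|M2)
= 0.29 / 0.21
= 1.381

1.381


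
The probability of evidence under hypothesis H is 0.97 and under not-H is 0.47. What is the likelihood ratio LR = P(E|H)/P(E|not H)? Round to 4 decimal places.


LR = 0.97 / 0.47
= 2.0638

2.0638


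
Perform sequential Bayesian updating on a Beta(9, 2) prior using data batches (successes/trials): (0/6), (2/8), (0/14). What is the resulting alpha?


Accumulate successes: 2
Posterior alpha = prior alpha + sum of successes
= 9 + 2 = 11

11


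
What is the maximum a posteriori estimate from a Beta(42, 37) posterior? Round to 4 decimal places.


The MAP estimate equals the mode of the distribution.
Mode of Beta(a,b) = (a-1)/(a+b-2)
= 41/77
= 0.5325

0.5325


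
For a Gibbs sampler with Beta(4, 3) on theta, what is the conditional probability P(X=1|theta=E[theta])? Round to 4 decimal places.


E[theta] = 4/(4+3) = 0.5714
P(X=1|theta) = theta = 0.5714

0.5714


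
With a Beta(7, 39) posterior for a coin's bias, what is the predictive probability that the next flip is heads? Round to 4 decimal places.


The predictive probability equals the posterior mean.
P(next = heads) = alpha / (alpha + beta)
= 7 / 46 = 0.1522

0.1522


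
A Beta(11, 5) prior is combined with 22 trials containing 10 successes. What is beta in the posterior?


In conjugate updating:
beta_posterior = beta_prior + (n - k)
= 5 + (22 - 10)
= 5 + 12 = 17

17


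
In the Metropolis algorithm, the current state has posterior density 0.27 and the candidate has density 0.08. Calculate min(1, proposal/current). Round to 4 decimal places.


Ratio = 0.08/0.27 = 0.2963
Acceptance probability = min(1, 0.2963)
= 0.2963

0.2963


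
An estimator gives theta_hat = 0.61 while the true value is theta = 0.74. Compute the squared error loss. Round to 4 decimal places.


The squared error loss is (theta_hat - theta)^2
= (0.61 - 0.74)^2
= (-0.13)^2 = 0.0169

0.0169


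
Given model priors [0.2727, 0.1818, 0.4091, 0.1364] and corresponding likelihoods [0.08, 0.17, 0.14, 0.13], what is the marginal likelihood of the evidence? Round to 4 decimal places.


P(E) = sum_i P(M_i) P(E|M_i)
= 0.0218 + 0.0309 + 0.0573 + 0.0177
= 0.1277

0.1277


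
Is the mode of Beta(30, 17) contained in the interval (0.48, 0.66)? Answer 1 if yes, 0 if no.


Mode = (a-1)/(a+b-2) = 29/45 = 0.6444
Interval: (0.48, 0.66)
Contains mode? 1

1


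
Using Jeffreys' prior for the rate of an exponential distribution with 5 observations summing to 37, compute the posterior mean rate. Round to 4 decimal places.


Jeffreys' prior leads to posterior Gamma(5, 37).
Mean = 5/37 = 0.1351

0.1351


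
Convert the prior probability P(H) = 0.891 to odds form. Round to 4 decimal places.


P(not H) = 1 - 0.891 = 0.109
Odds = 0.891 / 0.109 = 8.1743

8.1743


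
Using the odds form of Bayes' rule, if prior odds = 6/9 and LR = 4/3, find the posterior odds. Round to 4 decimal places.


Bayes' rule in odds form: posterior odds = prior odds * LR
= (6 * 4) / (9 * 3)
= 24/27 = 0.8889

0.8889


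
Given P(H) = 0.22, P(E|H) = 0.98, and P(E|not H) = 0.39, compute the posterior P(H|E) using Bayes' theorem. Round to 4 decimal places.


By Bayes' theorem: P(H|E) = P(E|H)*P(H) / P(E)
P(E) = P(E|H)*P(H) + P(E|not H)*P(not H)
P(E) = 0.98*0.22 + 0.39*0.78 = 0.5198
P(H|E) = 0.98*0.22 / 0.5198 = 0.4148

0.4148


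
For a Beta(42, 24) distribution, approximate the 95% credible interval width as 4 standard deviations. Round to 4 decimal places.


Variance of Beta(a,b) = ab / ((a+b)^2 * (a+b+1))
= 42*24 / ((66)^2 * 67)
= 0.0035
SD = sqrt(0.0035) = 0.0588
Width = 4 * SD = 0.2351

0.2351


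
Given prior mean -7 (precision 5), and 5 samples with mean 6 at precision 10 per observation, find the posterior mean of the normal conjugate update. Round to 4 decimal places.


The posterior mean is a precision-weighted average of prior and data.
Post. prec. = 5 + 50 = 55
Post. mean = (-35 + 300)/55 = 265/55 = 4.8182

4.8182


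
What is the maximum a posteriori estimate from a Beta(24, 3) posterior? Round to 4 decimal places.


The MAP estimate equals the mode of the distribution.
Mode of Beta(a,b) = (a-1)/(a+b-2)
= 23/25
= 0.92

0.92


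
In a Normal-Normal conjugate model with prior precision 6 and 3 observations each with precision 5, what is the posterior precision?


Posterior precision = prior precision + n * observation precision
= 6 + 3 * 5
= 6 + 15 = 21

21


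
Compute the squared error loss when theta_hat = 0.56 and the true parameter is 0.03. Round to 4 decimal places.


L = (theta_hat - theta_true)^2
= (0.56 - 0.03)^2
= 0.53^2 = 0.2809

0.2809


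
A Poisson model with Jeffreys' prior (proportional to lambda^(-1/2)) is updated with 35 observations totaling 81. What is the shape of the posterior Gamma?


Posterior = Gamma(0.5 + S, n)
= Gamma(0.5 + 81, 35)
Posterior shape = 0.5 + S = 0.5 + 81 = 81.5

81.5


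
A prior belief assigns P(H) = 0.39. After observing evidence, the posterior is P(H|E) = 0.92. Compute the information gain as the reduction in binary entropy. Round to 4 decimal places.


H(prior) = -0.39*log2(0.39) - 0.61*log2(0.61)
= 0.9648
H(post) = -0.92*log2(0.92) - 0.08*log2(0.08)
= 0.4022
IG = 0.9648 - 0.4022 = 0.5626

0.5626


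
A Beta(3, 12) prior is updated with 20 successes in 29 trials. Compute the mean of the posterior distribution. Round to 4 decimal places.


After update: Beta(23, 21)
Mean = 23 / (23 + 21) = 23 / 44
= 0.5227

0.5227


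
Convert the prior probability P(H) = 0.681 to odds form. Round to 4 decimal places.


P(not H) = 1 - 0.681 = 0.319
Odds = 0.681 / 0.319 = 2.1348

2.1348


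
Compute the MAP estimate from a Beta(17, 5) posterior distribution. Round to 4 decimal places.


MAP = mode of Beta distribution
= (alpha - 1)/(alpha + beta - 2)
= (17-1)/(17+5-2)
= 16/20 = 0.8

0.8


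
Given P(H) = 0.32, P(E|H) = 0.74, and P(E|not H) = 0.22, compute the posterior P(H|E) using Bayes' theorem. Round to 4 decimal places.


By Bayes' theorem: P(H|E) = P(E|H)*P(H) / P(E)
P(E) = P(E|H)*P(H) + P(E|not H)*P(not H)
P(E) = 0.74*0.32 + 0.22*0.68 = 0.3864
P(H|E) = 0.74*0.32 / 0.3864 = 0.6128

0.6128


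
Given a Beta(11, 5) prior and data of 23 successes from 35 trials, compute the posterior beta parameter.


Number of failures = 35 - 23 = 12
Posterior beta = 5 + 12 = 17

17


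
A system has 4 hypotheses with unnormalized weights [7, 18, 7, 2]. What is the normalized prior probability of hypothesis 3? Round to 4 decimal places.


The normalized prior is the weight divided by the total.
Total weight = 34
P(H3) = 7 / 34 = 0.2059

0.2059


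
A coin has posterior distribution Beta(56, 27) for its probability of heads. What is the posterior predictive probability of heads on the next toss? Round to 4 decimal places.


Posterior predictive = E[theta] = alpha/(alpha+beta)
= 56/83
= 0.6747

0.6747


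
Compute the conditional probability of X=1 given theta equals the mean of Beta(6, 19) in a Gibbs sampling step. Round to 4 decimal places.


Mean of Beta(6, 19) = 0.24
P(X=1 | theta=0.24) = 0.24

0.24


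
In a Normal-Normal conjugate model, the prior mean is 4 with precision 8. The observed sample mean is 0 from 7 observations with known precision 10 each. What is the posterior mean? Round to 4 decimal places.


Posterior precision = tau0 + n*tau = 8 + 7*10 = 78
Posterior mean = (tau0*mu0 + n*tau*xbar) / posterior_precision
= (8*4 + 7*10*0) / 78
= 32 / 78 = 0.4103

0.4103


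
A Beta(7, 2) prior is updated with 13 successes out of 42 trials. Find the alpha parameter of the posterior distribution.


In the Beta-Binomial conjugate update:
alpha_post = alpha_prior + successes
= 7 + 13
= 20

20


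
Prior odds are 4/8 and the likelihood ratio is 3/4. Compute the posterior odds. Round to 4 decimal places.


Posterior odds = prior odds * likelihood ratio
= (4/8) * (3/4)
= 12 / 32
= 0.375

0.375


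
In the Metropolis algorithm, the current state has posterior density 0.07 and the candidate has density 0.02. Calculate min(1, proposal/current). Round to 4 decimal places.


Ratio = 0.02/0.07 = 0.2857
Acceptance probability = min(1, 0.2857)
= 0.2857

0.2857


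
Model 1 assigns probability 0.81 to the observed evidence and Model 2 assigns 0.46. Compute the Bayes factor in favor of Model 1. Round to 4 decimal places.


BF = P(data|M1) / P(data|M2)
= 0.81 / 0.46 = 1.7609

1.7609


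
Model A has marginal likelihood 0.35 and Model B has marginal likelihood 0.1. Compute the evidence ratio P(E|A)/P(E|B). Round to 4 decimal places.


Evidence ratio = P(E|A) / P(E|B)
= 0.35 / 0.1
= 3.5

3.5


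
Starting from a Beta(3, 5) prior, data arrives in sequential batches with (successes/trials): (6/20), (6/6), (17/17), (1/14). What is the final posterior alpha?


In sequential Bayesian updating, we sum all successes.
Total successes = 30
Final alpha = 3 + 30 = 33

33


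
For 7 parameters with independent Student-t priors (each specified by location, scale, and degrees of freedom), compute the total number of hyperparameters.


A Student-t prior has 3 hyperparameters per parameter.
Total = 7 * 3 = 21

21


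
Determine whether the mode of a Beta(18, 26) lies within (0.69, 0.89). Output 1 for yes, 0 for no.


First find the mode: (a-1)/(a+b-2) = 0.4048
Is 0.4048 in (0.69, 0.89)? 0

0


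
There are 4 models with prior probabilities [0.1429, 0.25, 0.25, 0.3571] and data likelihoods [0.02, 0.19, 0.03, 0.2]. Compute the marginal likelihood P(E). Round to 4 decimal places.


P(E) = sum over models of P(M_i) * P(E|M_i)
= 0.1429*0.02 + 0.25*0.19 + 0.25*0.03 + 0.3571*0.2
= 0.1293

0.1293


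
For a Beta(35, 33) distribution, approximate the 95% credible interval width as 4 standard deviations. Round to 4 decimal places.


Variance of Beta(a,b) = ab / ((a+b)^2 * (a+b+1))
= 35*33 / ((68)^2 * 69)
= 0.0036
SD = sqrt(0.0036) = 0.0602
Width = 4 * SD = 0.2407

0.2407


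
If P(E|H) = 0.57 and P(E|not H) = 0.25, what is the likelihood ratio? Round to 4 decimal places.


Likelihood ratio = P(E|H) / P(E|not H)
= 0.57 / 0.25
= 2.28

2.28


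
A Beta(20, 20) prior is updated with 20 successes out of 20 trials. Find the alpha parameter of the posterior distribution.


In the Beta-Binomial conjugate update:
alpha_post = alpha_prior + successes
= 20 + 20
= 40

40


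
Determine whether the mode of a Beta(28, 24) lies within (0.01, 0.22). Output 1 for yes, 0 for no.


First find the mode: (a-1)/(a+b-2) = 0.54
Is 0.54 in (0.01, 0.22)? 0

0


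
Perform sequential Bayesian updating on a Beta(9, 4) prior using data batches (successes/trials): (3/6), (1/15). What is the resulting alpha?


Accumulate successes: 4
Posterior alpha = prior alpha + sum of successes
= 9 + 4 = 13

13


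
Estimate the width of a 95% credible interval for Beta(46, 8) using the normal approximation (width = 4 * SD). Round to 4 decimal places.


For Beta(a,b): Var = ab/((a+b)^2(a+b+1))
Var = 0.0023, SD = 0.0479
Approximate 95% CI width = 4 * 0.0479 = 0.1916

0.1916


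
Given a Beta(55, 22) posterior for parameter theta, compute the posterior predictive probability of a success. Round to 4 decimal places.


For a Beta-Bernoulli model, the predictive probability is the mean:
P(success) = 55/(55+22) = 55/77 = 0.7143

0.7143


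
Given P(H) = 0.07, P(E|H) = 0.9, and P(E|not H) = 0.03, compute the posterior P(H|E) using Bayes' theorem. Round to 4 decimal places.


By Bayes' theorem: P(H|E) = P(E|H)*P(H) / P(E)
P(E) = P(E|H)*P(H) + P(E|not H)*P(not H)
P(E) = 0.9*0.07 + 0.03*0.93 = 0.0909
P(H|E) = 0.9*0.07 / 0.0909 = 0.6931

0.6931


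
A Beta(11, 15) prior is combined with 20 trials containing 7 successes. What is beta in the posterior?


In conjugate updating:
beta_posterior = beta_prior + (n - k)
= 15 + (20 - 7)
= 15 + 13 = 28

28


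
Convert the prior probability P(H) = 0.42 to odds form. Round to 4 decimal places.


P(not H) = 1 - 0.42 = 0.58
Odds = 0.42 / 0.58 = 0.7241

0.7241


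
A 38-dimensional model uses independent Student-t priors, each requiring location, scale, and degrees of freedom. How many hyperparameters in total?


Per parameter: 3 (location, scale, and degrees of freedom).
Total = 38 * 3 = 114

114


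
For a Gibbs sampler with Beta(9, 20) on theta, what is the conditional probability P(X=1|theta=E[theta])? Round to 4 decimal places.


E[theta] = 9/(9+20) = 0.3103
P(X=1|theta) = theta = 0.3103

0.3103


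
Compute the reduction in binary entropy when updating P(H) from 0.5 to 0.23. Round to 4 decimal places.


H_before = -p*log2(p) - (1-p)*log2(1-p) for p=0.5: 1.0
H_after for p=0.23: 0.778
Reduction = 1.0 - 0.778 = 0.222

0.222


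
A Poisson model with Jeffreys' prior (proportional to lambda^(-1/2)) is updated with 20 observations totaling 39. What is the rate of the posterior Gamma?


Posterior = Gamma(0.5 + S, n)
= Gamma(0.5 + 39, 20)
Posterior rate = 0 + n = 20

20.0


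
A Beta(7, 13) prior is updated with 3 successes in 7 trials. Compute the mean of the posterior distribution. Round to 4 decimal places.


After update: Beta(10, 17)
Mean = 10 / (10 + 17) = 10 / 27
= 0.3704

0.3704


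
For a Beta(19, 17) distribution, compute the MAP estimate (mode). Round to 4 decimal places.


MAP = mode = (a-1)/(a+b-2)
= (19-1)/(19+17-2)
= 18/34 = 0.5294

0.5294


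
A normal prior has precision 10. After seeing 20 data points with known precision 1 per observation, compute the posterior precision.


In the conjugate normal model, precisions add:
tau_posterior = tau_prior + n * tau_data
= 10 + 20*1 = 30

30


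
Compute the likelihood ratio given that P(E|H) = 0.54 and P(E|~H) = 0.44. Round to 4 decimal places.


LR = P(E|H) / P(E|~H)
= 0.54 / 0.44 = 1.2273

1.2273


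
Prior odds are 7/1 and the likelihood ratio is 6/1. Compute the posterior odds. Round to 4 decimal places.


Posterior odds = prior odds * likelihood ratio
= (7/1) * (6/1)
= 42 / 1
= 42.0

42.0


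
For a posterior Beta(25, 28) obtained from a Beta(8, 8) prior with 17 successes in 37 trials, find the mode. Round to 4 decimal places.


Mode = (alpha - 1) / (alpha + beta - 2)
= 24 / 51
= 0.4706

0.4706


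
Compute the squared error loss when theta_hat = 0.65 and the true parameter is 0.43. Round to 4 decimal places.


L = (theta_hat - theta_true)^2
= (0.65 - 0.43)^2
= 0.22^2 = 0.0484

0.0484


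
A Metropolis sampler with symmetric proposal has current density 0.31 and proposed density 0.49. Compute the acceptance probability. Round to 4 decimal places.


For symmetric proposals, acceptance = min(1, pi(x*)/pi(x))
= min(1, 0.49/0.31)
= min(1, 1.5806) = 1.0

1.0


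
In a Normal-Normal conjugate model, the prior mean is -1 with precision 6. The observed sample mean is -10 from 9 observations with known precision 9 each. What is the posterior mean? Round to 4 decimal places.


Posterior precision = tau0 + n*tau = 6 + 9*9 = 87
Posterior mean = (tau0*mu0 + n*tau*xbar) / posterior_precision
= (6*-1 + 9*9*-10) / 87
= -816 / 87 = -9.3793

-9.3793


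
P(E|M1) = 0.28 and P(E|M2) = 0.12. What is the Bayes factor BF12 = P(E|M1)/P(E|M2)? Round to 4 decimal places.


Bayes factor BF12 = P(E|M1) / P(E|M2)
= 0.28 / 0.12
= 2.3333

2.3333


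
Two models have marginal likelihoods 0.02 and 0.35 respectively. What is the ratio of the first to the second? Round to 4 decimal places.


Evidence ratio = 0.02 / 0.35
= 0.0571

0.0571


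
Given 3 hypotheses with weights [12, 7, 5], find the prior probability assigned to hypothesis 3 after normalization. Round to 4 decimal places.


To normalize, divide each weight by the sum of all weights.
Sum = 24
Prior(H3) = 5/24 = 0.2083

0.2083


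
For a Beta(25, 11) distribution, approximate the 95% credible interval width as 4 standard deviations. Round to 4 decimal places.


Variance of Beta(a,b) = ab / ((a+b)^2 * (a+b+1))
= 25*11 / ((36)^2 * 37)
= 0.0057
SD = sqrt(0.0057) = 0.0757
Width = 4 * SD = 0.3029

0.3029


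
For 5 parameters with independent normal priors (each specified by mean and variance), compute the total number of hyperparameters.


A normal prior has 2 hyperparameters per parameter.
Total = 5 * 2 = 10

10


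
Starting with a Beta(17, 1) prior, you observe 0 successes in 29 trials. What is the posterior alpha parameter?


For a Beta-Binomial conjugate model:
Posterior alpha = prior alpha + number of successes
= 17 + 0 = 17

17


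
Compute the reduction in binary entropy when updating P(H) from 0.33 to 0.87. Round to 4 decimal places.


H_before = -p*log2(p) - (1-p)*log2(1-p) for p=0.33: 0.9149
H_after for p=0.87: 0.5574
Reduction = 0.9149 - 0.5574 = 0.3575

0.3575


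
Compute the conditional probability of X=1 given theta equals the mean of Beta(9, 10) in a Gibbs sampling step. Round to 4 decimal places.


Mean of Beta(9, 10) = 0.4737
P(X=1 | theta=0.4737) = 0.4737

0.4737


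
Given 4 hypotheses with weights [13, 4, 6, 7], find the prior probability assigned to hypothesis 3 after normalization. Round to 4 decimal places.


To normalize, divide each weight by the sum of all weights.
Sum = 30
Prior(H3) = 6/30 = 0.2

0.2


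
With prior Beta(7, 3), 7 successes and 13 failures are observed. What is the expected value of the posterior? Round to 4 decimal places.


Posterior = Beta(14, 16)
E[theta] = alpha/(alpha+beta)
= 14/30 = 0.4667

0.4667


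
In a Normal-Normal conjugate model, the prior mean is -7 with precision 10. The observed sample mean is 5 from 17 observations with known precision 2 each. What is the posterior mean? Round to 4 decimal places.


Posterior precision = tau0 + n*tau = 10 + 17*2 = 44
Posterior mean = (tau0*mu0 + n*tau*xbar) / posterior_precision
= (10*-7 + 17*2*5) / 44
= 100 / 44 = 2.2727

2.2727


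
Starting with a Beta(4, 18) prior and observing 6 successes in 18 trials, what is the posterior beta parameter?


Posterior beta = prior beta + failures
Failures = 18 - 6 = 12
beta_post = 18 + 12 = 30

30


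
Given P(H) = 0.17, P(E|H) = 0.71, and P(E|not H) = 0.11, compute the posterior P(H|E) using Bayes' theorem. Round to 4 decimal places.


By Bayes' theorem: P(H|E) = P(E|H)*P(H) / P(E)
P(E) = P(E|H)*P(H) + P(E|not H)*P(not H)
P(E) = 0.71*0.17 + 0.11*0.83 = 0.212
P(H|E) = 0.71*0.17 / 0.212 = 0.5693

0.5693


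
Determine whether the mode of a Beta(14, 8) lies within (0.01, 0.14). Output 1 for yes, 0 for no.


First find the mode: (a-1)/(a+b-2) = 0.65
Is 0.65 in (0.01, 0.14)? 0

0


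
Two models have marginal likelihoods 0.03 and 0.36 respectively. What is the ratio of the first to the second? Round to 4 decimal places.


Evidence ratio = 0.03 / 0.36
= 0.0833

0.0833


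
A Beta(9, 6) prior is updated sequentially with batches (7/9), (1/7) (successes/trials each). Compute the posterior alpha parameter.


Sequential conjugate updating is equivalent to a single batch update.
Total successes across all batches = 8
alpha_posterior = alpha_prior + total_successes = 9 + 8
= 17

17


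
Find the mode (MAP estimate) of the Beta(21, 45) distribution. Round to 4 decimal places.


For Beta(a,b) with a,b > 1:
Mode = (a-1)/(a+b-2) = (21-1)/(66-2)
= 20/64 = 0.3125

0.3125


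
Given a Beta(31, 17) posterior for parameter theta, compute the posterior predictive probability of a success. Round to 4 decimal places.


For a Beta-Bernoulli model, the predictive probability is the mean:
P(success) = 31/(31+17) = 31/48 = 0.6458

0.6458


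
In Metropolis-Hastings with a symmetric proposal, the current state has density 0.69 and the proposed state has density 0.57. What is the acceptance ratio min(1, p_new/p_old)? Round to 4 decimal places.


Ratio = p_new / p_old = 0.57 / 0.69 = 0.8261
Acceptance = min(1, 0.8261) = 0.8261

0.8261
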